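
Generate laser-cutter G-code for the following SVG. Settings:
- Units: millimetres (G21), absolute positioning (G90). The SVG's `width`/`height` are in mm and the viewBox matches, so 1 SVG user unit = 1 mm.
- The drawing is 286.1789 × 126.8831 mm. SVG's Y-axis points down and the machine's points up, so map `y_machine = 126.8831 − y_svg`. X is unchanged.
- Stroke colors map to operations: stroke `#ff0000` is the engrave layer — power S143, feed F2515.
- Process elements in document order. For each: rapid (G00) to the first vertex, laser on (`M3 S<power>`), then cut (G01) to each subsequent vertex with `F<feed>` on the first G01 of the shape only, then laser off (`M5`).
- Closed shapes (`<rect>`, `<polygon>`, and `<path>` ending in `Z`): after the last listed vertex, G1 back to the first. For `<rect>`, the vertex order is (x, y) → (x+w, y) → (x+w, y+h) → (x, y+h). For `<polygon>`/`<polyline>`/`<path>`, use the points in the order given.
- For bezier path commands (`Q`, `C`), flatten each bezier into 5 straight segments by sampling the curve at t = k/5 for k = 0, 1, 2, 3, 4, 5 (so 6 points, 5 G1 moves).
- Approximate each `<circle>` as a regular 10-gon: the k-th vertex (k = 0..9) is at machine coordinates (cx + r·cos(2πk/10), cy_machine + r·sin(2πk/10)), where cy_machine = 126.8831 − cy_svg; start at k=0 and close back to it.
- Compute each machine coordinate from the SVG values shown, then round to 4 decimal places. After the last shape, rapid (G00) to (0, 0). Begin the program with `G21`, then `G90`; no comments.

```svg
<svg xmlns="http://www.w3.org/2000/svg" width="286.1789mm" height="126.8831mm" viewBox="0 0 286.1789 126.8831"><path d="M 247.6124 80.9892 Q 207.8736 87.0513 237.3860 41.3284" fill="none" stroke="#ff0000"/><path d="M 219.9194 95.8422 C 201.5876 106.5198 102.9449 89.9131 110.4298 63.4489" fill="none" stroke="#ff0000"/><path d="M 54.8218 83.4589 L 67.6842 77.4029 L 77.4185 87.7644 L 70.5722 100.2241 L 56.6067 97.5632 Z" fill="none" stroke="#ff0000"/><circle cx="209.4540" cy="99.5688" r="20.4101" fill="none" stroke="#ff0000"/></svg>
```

G21
G90
G00 X247.6124 Y45.8939
M3 S143
G01 X234.4869 Y45.5405 F2515
G01 X226.9016 Y49.3298
G01 X224.8563 Y57.2620
G01 X228.3511 Y69.3369
G01 X237.3860 Y85.5547
M5
G00 X219.9194 Y31.0409
M3 S143
G01 X200.7745 Y27.7690 F2515
G01 X171.3041 Y30.2089
G01 X140.4571 Y37.5241
G01 X117.1827 Y48.8780
G01 X110.4298 Y63.4342
M5
G00 X54.8218 Y43.4242
M3 S143
G01 X67.6842 Y49.4802 F2515
G01 X77.4185 Y39.1187
G01 X70.5722 Y26.6590
G01 X56.6067 Y29.3199
G01 X54.8218 Y43.4242
M5
G00 X229.8641 Y27.3143
M3 S143
G01 X225.9661 Y39.3111 F2515
G01 X215.7611 Y46.7255
G01 X203.1469 Y46.7255
G01 X192.9419 Y39.3111
G01 X189.0439 Y27.3143
G01 X192.9419 Y15.3175
G01 X203.1469 Y7.9031
G01 X215.7611 Y7.9031
G01 X225.9661 Y15.3175
G01 X229.8641 Y27.3143
M5
G00 X0.0000 Y0.0000

1 u = 1 mm; y_m = 126.8831 − y.

[1] `<path>` quadratic bezier, #ff0000→engrave S143 F2515: (247.6124,45.8939) → (234.4869,45.5405) → (226.9016,49.3298) → (224.8563,57.2620) → (228.3511,69.3369) → (237.3860,85.5547)

[2] `<path>` cubic bezier, #ff0000→engrave S143 F2515: (219.9194,31.0409) → (200.7745,27.7690) → (171.3041,30.2089) → (140.4571,37.5241) → (117.1827,48.8780) → (110.4298,63.4342)

[3] `<path>` regular polygon, #ff0000→engrave S143 F2515: (54.8218,43.4242) → (67.6842,49.4802) → (77.4185,39.1187) → (70.5722,26.6590) → (56.6067,29.3199) → (54.8218,43.4242) (closed)

[4] `<circle>` circle, #ff0000→engrave S143 F2515: (229.8641,27.3143) → (225.9661,39.3111) → (215.7611,46.7255) → (203.1469,46.7255) → (192.9419,39.3111) → (189.0439,27.3143) → (192.9419,15.3175) → (203.1469,7.9031) → (215.7611,7.9031) → (225.9661,15.3175) → (229.8641,27.3143) (closed)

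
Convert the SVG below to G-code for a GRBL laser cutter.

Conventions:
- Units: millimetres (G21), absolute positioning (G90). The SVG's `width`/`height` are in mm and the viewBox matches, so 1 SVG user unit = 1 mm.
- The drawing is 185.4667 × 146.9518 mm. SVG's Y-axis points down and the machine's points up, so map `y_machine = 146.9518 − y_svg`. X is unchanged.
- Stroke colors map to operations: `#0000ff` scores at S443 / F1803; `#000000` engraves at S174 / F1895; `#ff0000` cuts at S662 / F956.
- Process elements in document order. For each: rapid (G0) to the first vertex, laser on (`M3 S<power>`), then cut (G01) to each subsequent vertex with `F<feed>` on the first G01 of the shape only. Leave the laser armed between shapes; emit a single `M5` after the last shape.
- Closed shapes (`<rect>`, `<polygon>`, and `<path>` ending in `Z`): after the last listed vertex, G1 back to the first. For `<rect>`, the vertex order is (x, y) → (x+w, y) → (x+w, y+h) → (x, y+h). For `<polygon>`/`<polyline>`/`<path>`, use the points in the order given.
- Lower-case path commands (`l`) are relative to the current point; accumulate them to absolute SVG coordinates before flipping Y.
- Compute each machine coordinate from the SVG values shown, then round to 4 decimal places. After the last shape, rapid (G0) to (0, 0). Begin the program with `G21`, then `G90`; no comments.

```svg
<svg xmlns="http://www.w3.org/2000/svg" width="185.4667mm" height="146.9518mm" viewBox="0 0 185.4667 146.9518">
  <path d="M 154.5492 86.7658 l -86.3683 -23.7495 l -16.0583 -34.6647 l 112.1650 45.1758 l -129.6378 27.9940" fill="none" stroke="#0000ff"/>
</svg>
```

G21
G90
G0 X154.5492 Y60.1860
M3 S443
G01 X68.1809 Y83.9355 F1803
G01 X52.1226 Y118.6002
G01 X164.2876 Y73.4244
G01 X34.6498 Y45.4304
M5
G0 X0.0000 Y0.0000

1 u = 1 mm; y_m = 146.9518 − y.

[1] `<path>` open polyline, #0000ff→score S443 F1803: (154.5492,60.1860) → (68.1809,83.9355) → (52.1226,118.6002) → (164.2876,73.4244) → (34.6498,45.4304)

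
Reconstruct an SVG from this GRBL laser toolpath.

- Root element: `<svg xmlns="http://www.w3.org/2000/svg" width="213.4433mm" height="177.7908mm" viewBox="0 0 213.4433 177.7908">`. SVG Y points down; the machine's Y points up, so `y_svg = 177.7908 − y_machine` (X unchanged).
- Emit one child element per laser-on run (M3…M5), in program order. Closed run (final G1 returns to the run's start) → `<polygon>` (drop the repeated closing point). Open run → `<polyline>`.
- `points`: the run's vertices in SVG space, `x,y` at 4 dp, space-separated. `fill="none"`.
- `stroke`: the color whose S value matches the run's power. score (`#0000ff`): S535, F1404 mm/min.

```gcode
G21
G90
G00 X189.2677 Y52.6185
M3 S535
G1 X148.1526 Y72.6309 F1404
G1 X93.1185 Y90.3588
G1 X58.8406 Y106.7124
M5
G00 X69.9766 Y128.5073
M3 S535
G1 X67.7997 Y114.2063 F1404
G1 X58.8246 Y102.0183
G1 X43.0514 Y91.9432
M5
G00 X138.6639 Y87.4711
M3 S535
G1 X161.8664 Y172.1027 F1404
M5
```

<svg xmlns="http://www.w3.org/2000/svg" width="213.4433mm" height="177.7908mm" viewBox="0 0 213.4433 177.7908">
  <polyline points="189.2677,125.1723 148.1526,105.1599 93.1185,87.4320 58.8406,71.0784" fill="none" stroke="#0000ff"/>
  <polyline points="69.9766,49.2835 67.7997,63.5845 58.8246,75.7725 43.0514,85.8476" fill="none" stroke="#0000ff"/>
  <polyline points="138.6639,90.3197 161.8664,5.6881" fill="none" stroke="#0000ff"/>
</svg>

y_svg = 177.7908 − y_m. Every run uses S535, so all elements get stroke `#0000ff` (score).

[1] open run; points: 189.2677,125.1723 148.1526,105.1599 93.1185,87.4320 58.8406,71.0784

[2] open run; points: 69.9766,49.2835 67.7997,63.5845 58.8246,75.7725 43.0514,85.8476

[3] open run; points: 138.6639,90.3197 161.8664,5.6881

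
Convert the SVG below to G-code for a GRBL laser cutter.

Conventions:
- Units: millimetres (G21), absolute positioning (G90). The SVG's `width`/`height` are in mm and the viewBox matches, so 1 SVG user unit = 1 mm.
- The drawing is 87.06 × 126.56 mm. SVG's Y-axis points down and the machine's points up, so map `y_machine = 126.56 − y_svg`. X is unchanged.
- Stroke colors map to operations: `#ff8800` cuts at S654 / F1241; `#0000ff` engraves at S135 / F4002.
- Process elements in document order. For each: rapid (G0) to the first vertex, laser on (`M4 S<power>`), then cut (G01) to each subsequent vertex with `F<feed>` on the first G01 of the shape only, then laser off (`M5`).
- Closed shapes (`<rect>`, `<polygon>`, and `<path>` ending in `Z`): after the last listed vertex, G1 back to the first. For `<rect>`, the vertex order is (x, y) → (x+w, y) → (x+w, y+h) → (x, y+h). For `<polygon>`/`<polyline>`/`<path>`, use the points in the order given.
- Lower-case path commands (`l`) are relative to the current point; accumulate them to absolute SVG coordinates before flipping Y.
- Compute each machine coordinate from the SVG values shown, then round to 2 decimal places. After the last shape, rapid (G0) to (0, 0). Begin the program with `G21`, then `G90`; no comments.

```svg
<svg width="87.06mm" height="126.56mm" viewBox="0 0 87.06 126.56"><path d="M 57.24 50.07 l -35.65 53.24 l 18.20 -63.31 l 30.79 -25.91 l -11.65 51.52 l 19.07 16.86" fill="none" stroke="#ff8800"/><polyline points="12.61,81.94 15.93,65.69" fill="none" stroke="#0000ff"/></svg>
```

Since the viewBox matches the mm dimensions, user units are millimetres directly. The only transform is the Y-flip y_m = 126.56 − y_svg.

Shape 1 is a open polyline drawn with `<path>`. Its stroke #ff8800 means cut at S654, F1241. After flipping Y the toolpath is (57.24,76.49) → (21.59,23.25) → (39.79,86.56) → (70.58,112.47) → (58.93,60.95) → (78.00,44.09).

Shape 2 is a line segment drawn with `<polyline>`. Its stroke #0000ff means engrave at S135, F4002. After flipping Y the toolpath is (12.61,44.62) → (15.93,60.87).

G21
G90
G0 X57.24 Y76.49
M4 S654
G01 X21.59 Y23.25 F1241
G01 X39.79 Y86.56
G01 X70.58 Y112.47
G01 X58.93 Y60.95
G01 X78.00 Y44.09
M5
G0 X12.61 Y44.62
M4 S135
G01 X15.93 Y60.87 F4002
M5
G0 X0.00 Y0.00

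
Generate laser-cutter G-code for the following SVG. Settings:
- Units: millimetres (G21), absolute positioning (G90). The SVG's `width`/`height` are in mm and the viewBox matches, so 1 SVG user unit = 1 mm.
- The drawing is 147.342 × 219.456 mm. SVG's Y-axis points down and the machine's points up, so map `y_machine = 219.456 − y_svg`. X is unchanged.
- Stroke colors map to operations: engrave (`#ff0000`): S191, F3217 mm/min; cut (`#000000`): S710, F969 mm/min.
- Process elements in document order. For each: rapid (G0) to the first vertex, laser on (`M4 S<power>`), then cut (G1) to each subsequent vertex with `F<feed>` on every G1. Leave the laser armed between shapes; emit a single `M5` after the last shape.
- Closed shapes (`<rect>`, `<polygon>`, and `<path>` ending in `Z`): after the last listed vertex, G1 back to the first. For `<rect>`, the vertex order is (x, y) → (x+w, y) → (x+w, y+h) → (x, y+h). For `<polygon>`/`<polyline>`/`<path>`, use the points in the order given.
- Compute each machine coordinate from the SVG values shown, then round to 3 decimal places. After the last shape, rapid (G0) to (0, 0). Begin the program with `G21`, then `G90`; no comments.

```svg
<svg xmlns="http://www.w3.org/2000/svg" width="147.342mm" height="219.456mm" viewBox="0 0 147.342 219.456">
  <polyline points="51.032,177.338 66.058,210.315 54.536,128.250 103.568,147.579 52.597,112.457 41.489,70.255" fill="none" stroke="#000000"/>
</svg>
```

G21
G90
G0 X51.032 Y42.118
M4 S710
G1 X66.058 Y9.141 F969
G1 X54.536 Y91.206 F969
G1 X103.568 Y71.877 F969
G1 X52.597 Y106.999 F969
G1 X41.489 Y149.201 F969
M5
G0 X0.000 Y0.000

viewBox `0 0 147.342 219.456` with mm width/height → 1 unit = 1 mm. Flip: y_m = 219.456 − y_svg.

**Shape 1** — `<polyline>` open polyline, stroke `#000000` → cut (S710, F969). Machine vertices: (51.032,42.118) → (66.058,9.141) → (54.536,91.206) → (103.568,71.877) → (52.597,106.999) → (41.489,149.201). Open path.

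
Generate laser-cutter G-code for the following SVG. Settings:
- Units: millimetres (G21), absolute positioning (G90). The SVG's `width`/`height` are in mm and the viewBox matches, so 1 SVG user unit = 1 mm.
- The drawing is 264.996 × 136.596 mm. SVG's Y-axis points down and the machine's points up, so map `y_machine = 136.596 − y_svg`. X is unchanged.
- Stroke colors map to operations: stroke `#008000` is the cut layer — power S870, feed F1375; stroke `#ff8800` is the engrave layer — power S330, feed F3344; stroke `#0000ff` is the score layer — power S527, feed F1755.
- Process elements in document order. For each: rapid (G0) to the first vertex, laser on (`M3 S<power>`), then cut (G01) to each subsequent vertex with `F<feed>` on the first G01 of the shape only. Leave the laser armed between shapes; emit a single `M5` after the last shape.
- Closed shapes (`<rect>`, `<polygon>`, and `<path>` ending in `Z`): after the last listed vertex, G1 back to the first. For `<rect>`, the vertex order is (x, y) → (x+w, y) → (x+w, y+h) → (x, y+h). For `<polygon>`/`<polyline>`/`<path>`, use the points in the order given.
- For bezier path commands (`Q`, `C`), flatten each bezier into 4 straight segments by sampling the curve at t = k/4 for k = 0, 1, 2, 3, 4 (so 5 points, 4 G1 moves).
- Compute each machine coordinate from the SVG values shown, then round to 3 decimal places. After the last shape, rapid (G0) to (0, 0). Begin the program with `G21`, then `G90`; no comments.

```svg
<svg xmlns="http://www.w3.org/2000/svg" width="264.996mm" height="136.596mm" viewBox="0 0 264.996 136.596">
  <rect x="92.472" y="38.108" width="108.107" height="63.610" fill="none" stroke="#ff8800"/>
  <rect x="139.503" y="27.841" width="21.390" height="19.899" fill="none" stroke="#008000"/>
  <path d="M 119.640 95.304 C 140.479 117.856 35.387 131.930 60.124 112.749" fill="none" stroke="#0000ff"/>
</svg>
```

Since the viewBox matches the mm dimensions, user units are millimetres directly. The only transform is the Y-flip y_m = 136.596 − y_svg.

Shape 1 is a rectangle drawn with `<rect>`. Its stroke #ff8800 means engrave at S330, F3344. After flipping Y the toolpath is (92.472,98.488) → (200.579,98.488) → (200.579,34.878) → (92.472,34.878) → (92.472,98.488), returning to the start.

Shape 2 is a rectangle drawn with `<rect>`. Its stroke #008000 means cut at S870, F1375. After flipping Y the toolpath is (139.503,108.755) → (160.893,108.755) → (160.893,88.856) → (139.503,88.856) → (139.503,108.755), returning to the start.

Shape 3 is a cubic bezier drawn with `<path>`. Its stroke #0000ff means score at S527, F1755. After flipping Y the toolpath is (119.640,41.292) → (115.653,26.355) → (88.420,16.920) → (61.918,15.309) → (60.124,23.847).

G21
G90
G0 X92.472 Y98.488
M3 S330
G01 X200.579 Y98.488 F3344
G01 X200.579 Y34.878
G01 X92.472 Y34.878
G01 X92.472 Y98.488
G0 X139.503 Y108.755
M3 S870
G01 X160.893 Y108.755 F1375
G01 X160.893 Y88.856
G01 X139.503 Y88.856
G01 X139.503 Y108.755
G0 X119.640 Y41.292
M3 S527
G01 X115.653 Y26.355 F1755
G01 X88.420 Y16.920
G01 X61.918 Y15.309
G01 X60.124 Y23.847
M5
G0 X0.000 Y0.000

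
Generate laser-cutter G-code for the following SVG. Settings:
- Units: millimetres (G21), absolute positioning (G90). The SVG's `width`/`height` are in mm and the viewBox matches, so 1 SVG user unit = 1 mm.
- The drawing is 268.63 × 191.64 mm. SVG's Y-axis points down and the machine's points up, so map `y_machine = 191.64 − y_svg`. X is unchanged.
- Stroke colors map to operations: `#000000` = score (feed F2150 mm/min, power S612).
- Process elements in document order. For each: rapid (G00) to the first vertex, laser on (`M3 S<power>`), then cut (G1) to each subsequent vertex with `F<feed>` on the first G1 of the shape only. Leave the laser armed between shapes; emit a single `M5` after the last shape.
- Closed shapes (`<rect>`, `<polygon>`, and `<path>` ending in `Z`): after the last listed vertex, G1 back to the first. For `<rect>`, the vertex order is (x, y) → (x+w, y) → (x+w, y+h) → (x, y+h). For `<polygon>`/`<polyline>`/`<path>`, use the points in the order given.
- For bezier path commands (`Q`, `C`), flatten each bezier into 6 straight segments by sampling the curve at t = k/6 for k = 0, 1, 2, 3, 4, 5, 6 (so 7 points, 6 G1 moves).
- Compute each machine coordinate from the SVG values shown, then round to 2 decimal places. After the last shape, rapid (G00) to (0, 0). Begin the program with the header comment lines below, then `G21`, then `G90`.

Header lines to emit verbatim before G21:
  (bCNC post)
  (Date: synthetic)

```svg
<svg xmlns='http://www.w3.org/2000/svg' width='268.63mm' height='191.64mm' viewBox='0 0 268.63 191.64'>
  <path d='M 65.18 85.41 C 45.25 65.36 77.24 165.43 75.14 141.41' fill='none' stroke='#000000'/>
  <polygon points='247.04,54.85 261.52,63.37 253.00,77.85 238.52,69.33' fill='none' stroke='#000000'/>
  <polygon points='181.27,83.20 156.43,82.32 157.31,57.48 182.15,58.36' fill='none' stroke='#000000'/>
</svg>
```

Since the viewBox matches the mm dimensions, user units are millimetres directly. The only transform is the Y-flip y_m = 191.64 − y_svg.

Shape 1 is a cubic bezier drawn with `<path>`. Its stroke #000000 means score at S612, F2150. After flipping Y the toolpath is (65.18,106.23) → (59.14,107.38) → (59.37,95.28) → (63.47,76.74) → (69.06,58.53) → (73.75,47.43) → (75.14,50.23).

Shape 2 is a regular polygon drawn with `<polygon>`. Its stroke #000000 means score at S612, F2150. After flipping Y the toolpath is (247.04,136.79) → (261.52,128.27) → (253.00,113.79) → (238.52,122.31) → (247.04,136.79), returning to the start.

Shape 3 is a regular polygon drawn with `<polygon>`. Its stroke #000000 means score at S612, F2150. After flipping Y the toolpath is (181.27,108.44) → (156.43,109.32) → (157.31,134.16) → (182.15,133.28) → (181.27,108.44), returning to the start.

(bCNC post)
(Date: synthetic)
G21
G90
G00 X65.18 Y106.23
M3 S612
G1 X59.14 Y107.38 F2150
G1 X59.37 Y95.28
G1 X63.47 Y76.74
G1 X69.06 Y58.53
G1 X73.75 Y47.43
G1 X75.14 Y50.23
G00 X247.04 Y136.79
M3 S612
G1 X261.52 Y128.27 F2150
G1 X253.00 Y113.79
G1 X238.52 Y122.31
G1 X247.04 Y136.79
G00 X181.27 Y108.44
M3 S612
G1 X156.43 Y109.32 F2150
G1 X157.31 Y134.16
G1 X182.15 Y133.28
G1 X181.27 Y108.44
M5
G00 X0.00 Y0.00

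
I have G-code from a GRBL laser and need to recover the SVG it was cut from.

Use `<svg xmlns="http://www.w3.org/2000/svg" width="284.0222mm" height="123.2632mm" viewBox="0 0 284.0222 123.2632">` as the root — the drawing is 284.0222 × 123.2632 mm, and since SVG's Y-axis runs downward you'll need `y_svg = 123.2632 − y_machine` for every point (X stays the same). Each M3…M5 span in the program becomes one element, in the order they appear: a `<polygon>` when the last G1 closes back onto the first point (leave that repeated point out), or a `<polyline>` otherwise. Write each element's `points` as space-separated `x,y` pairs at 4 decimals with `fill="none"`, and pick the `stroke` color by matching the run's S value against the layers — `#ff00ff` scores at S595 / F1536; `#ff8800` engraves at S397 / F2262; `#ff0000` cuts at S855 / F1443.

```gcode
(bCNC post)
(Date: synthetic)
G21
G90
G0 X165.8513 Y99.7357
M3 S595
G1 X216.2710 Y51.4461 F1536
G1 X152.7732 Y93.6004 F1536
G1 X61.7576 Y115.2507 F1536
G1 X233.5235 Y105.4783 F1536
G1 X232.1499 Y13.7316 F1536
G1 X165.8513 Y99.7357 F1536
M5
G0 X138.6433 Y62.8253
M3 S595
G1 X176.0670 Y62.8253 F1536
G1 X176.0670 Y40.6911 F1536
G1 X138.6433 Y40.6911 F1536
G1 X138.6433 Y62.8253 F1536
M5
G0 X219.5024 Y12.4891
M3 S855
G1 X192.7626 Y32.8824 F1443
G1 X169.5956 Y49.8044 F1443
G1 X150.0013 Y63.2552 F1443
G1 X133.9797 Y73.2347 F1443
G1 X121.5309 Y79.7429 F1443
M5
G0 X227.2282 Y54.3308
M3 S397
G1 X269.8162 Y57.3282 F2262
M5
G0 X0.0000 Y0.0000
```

Each laser-on run becomes one SVG element. Flip Y back into SVG space with y_svg = 123.2632 − y_machine.

Run 1: power S595 maps to stroke `#ff00ff` (score). The run returns to its start, so emit a `<polygon>` with points (Y-flipped): 165.8513,23.5275 216.2710,71.8171 152.7732,29.6628 61.7576,8.0125 233.5235,17.7849 232.1499,109.5316.

Run 2: S595 ⇒ score layer `#ff00ff`. The run returns to its start, so emit a `<polygon>` with points (Y-flipped): 138.6433,60.4379 176.0670,60.4379 176.0670,82.5721 138.6433,82.5721.

Run 3: the run's S855 means `#ff0000` (cut). The run is open, so emit a `<polyline>` with points (Y-flipped): 219.5024,110.7741 192.7626,90.3808 169.5956,73.4588 150.0013,60.0080 133.9797,50.0285 121.5309,43.5203.

Run 4: S397 ⇒ engrave layer `#ff8800`. The run is open, so emit a `<polyline>` with points (Y-flipped): 227.2282,68.9324 269.8162,65.9350.

<svg xmlns="http://www.w3.org/2000/svg" width="284.0222mm" height="123.2632mm" viewBox="0 0 284.0222 123.2632">
  <polygon points="165.8513,23.5275 216.2710,71.8171 152.7732,29.6628 61.7576,8.0125 233.5235,17.7849 232.1499,109.5316" fill="none" stroke="#ff00ff"/>
  <polygon points="138.6433,60.4379 176.0670,60.4379 176.0670,82.5721 138.6433,82.5721" fill="none" stroke="#ff00ff"/>
  <polyline points="219.5024,110.7741 192.7626,90.3808 169.5956,73.4588 150.0013,60.0080 133.9797,50.0285 121.5309,43.5203" fill="none" stroke="#ff0000"/>
  <polyline points="227.2282,68.9324 269.8162,65.9350" fill="none" stroke="#ff8800"/>
</svg>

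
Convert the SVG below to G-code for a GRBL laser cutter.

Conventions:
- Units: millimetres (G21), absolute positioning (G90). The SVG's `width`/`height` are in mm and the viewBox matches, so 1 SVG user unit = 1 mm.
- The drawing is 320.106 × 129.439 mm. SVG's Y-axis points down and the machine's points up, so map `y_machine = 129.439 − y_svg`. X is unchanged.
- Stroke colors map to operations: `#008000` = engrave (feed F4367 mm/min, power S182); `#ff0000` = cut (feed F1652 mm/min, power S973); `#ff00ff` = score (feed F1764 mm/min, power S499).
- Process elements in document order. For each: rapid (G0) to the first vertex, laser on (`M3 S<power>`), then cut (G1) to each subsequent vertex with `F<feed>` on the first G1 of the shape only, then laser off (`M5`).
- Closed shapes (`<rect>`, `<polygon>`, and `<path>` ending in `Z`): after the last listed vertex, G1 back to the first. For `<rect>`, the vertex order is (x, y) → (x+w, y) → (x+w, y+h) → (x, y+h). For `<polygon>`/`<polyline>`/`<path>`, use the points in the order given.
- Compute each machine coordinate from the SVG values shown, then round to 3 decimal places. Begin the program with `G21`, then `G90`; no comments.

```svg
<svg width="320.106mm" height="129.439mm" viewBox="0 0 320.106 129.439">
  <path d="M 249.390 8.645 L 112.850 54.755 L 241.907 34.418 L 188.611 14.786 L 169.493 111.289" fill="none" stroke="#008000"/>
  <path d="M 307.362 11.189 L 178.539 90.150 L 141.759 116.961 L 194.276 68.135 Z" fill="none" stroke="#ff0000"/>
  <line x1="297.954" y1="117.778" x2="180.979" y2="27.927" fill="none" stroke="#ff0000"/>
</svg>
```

viewBox `0 0 320.106 129.439` with mm width/height → 1 unit = 1 mm. Flip: y_m = 129.439 − y_svg.

**Shape 1** — `<path>` open polyline, stroke `#008000` → engrave (S182, F4367). Machine vertices: (249.390,120.794) → (112.850,74.684) → (241.907,95.021) → (188.611,114.653) → (169.493,18.150). Open path.

**Shape 2** — `<path>` closed polygon, stroke `#ff0000` → cut (S973, F1652). Machine vertices: (307.362,118.250) → (178.539,39.289) → (141.759,12.478) → (194.276,61.304) → (307.362,118.250). Closed: final G1 returns to the first vertex.

**Shape 3** — `<line>` line segment, stroke `#ff0000` → cut (S973, F1652). Machine vertices: (297.954,11.661) → (180.979,101.512). Open path.

G21
G90
G0 X249.390 Y120.794
M3 S182
G1 X112.850 Y74.684 F4367
G1 X241.907 Y95.021
G1 X188.611 Y114.653
G1 X169.493 Y18.150
M5
G0 X307.362 Y118.250
M3 S973
G1 X178.539 Y39.289 F1652
G1 X141.759 Y12.478
G1 X194.276 Y61.304
G1 X307.362 Y118.250
M5
G0 X297.954 Y11.661
M3 S973
G1 X180.979 Y101.512 F1652
M5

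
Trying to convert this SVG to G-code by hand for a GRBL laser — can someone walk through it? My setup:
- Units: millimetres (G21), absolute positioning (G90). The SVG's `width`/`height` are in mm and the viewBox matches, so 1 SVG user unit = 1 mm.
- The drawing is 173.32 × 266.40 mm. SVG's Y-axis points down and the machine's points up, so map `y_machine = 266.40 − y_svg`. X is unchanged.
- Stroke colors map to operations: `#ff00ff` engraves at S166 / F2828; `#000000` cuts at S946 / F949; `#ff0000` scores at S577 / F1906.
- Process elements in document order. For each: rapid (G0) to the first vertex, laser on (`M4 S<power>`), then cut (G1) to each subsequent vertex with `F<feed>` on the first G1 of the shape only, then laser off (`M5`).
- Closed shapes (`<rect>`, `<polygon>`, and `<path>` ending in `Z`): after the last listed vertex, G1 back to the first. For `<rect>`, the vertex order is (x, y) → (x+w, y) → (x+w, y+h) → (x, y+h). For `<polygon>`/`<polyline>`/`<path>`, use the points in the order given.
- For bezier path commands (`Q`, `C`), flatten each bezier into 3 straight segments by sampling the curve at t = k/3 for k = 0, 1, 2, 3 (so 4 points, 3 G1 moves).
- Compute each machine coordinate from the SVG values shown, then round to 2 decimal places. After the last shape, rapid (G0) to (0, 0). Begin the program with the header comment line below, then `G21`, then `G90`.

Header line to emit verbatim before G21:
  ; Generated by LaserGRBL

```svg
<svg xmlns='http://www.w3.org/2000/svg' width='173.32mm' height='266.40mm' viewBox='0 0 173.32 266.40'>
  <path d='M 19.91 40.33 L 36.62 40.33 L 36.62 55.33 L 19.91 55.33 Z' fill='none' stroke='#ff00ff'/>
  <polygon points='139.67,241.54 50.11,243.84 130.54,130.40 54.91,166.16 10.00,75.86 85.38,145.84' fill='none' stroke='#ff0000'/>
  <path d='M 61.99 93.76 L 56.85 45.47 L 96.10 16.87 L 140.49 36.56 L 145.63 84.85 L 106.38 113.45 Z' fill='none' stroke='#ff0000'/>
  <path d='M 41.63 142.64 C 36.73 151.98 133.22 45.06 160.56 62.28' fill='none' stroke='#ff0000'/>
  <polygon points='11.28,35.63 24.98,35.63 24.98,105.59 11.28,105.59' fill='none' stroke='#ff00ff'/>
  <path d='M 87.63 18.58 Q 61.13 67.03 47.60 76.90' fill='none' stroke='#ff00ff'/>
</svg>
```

viewBox `0 0 173.32 266.40` with mm width/height → 1 unit = 1 mm. Flip: y_m = 266.40 − y_svg.

**Shape 1** — `<path>` rectangle, stroke `#ff00ff` → engrave (S166, F2828). Machine vertices: (19.91,226.07) → (36.62,226.07) → (36.62,211.07) → (19.91,211.07) → (19.91,226.07). Closed: final G1 returns to the first vertex.

**Shape 2** — `<polygon>` closed polygon, stroke `#ff0000` → score (S577, F1906). Machine vertices: (139.67,24.86) → (50.11,22.56) → (130.54,136.00) → (54.91,100.24) → (10.00,190.54) → (85.38,120.56) → (139.67,24.86). Closed: final G1 returns to the first vertex.

**Shape 3** — `<path>` regular polygon, stroke `#ff0000` → score (S577, F1906). Machine vertices: (61.99,172.64) → (56.85,220.93) → (96.10,249.53) → (140.49,229.84) → (145.63,181.55) → (106.38,152.95) → (61.99,172.64). Closed: final G1 returns to the first vertex.

**Shape 4** — `<path>` cubic bezier, stroke `#ff0000` → score (S577, F1906). Control points (SVG): P0=(41.63,142.64), P1=(36.73,151.98), P2=(133.22,45.06), P3=(160.56,62.28); sampled at t=k/3. Machine vertices: (41.63,123.76) → (64.21,144.27) → (116.49,188.86) → (160.56,204.12). Open path.

**Shape 5** — `<polygon>` rectangle, stroke `#ff00ff` → engrave (S166, F2828). Machine vertices: (11.28,230.77) → (24.98,230.77) → (24.98,160.81) → (11.28,160.81) → (11.28,230.77). Closed: final G1 returns to the first vertex.

**Shape 6** — `<path>` quadratic bezier, stroke `#ff00ff` → engrave (S166, F2828). Control points (SVG): P0=(87.63,18.58), P1=(61.13,67.03), P2=(47.60,76.90); sampled at t=k/3. Machine vertices: (87.63,247.82) → (71.40,219.81) → (58.06,200.37) → (47.60,189.50). Open path.

; Generated by LaserGRBL
G21
G90
G0 X19.91 Y226.07
M4 S166
G1 X36.62 Y226.07 F2828
G1 X36.62 Y211.07
G1 X19.91 Y211.07
G1 X19.91 Y226.07
M5
G0 X139.67 Y24.86
M4 S577
G1 X50.11 Y22.56 F1906
G1 X130.54 Y136.00
G1 X54.91 Y100.24
G1 X10.00 Y190.54
G1 X85.38 Y120.56
G1 X139.67 Y24.86
M5
G0 X61.99 Y172.64
M4 S577
G1 X56.85 Y220.93 F1906
G1 X96.10 Y249.53
G1 X140.49 Y229.84
G1 X145.63 Y181.55
G1 X106.38 Y152.95
G1 X61.99 Y172.64
M5
G0 X41.63 Y123.76
M4 S577
G1 X64.21 Y144.27 F1906
G1 X116.49 Y188.86
G1 X160.56 Y204.12
M5
G0 X11.28 Y230.77
M4 S166
G1 X24.98 Y230.77 F2828
G1 X24.98 Y160.81
G1 X11.28 Y160.81
G1 X11.28 Y230.77
M5
G0 X87.63 Y247.82
M4 S166
G1 X71.40 Y219.81 F2828
G1 X58.06 Y200.37
G1 X47.60 Y189.50
M5
G0 X0.00 Y0.00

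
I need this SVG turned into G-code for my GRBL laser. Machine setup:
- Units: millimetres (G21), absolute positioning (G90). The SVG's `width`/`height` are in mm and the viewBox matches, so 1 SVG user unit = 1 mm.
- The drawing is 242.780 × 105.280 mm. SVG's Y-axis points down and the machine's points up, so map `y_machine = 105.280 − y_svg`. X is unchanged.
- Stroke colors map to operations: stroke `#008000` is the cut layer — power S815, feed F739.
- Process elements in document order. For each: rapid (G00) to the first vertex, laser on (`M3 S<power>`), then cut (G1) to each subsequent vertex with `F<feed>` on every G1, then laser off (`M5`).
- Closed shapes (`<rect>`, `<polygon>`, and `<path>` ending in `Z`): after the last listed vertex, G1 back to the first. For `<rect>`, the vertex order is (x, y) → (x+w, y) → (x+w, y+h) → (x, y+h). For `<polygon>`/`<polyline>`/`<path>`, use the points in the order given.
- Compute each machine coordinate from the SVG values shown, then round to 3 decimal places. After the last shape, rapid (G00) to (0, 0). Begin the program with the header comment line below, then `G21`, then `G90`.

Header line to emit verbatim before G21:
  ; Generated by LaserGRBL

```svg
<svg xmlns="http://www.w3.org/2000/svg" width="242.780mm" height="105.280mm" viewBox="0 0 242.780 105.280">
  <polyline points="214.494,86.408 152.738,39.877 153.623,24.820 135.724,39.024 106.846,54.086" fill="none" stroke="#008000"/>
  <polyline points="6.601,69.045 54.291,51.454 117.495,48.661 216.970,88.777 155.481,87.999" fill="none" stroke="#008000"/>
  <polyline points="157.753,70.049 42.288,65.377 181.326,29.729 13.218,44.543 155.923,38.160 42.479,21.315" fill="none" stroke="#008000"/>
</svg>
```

Since the viewBox matches the mm dimensions, user units are millimetres directly. The only transform is the Y-flip y_m = 105.280 − y_svg.

Shape 1 is a open polyline drawn with `<polyline>`. Its stroke #008000 means cut at S815, F739. After flipping Y the toolpath is (214.494,18.872) → (152.738,65.403) → (153.623,80.460) → (135.724,66.256) → (106.846,51.194).

Shape 2 is a open polyline drawn with `<polyline>`. Its stroke #008000 means cut at S815, F739. After flipping Y the toolpath is (6.601,36.235) → (54.291,53.826) → (117.495,56.619) → (216.970,16.503) → (155.481,17.281).

Shape 3 is a open polyline drawn with `<polyline>`. Its stroke #008000 means cut at S815, F739. After flipping Y the toolpath is (157.753,35.231) → (42.288,39.903) → (181.326,75.551) → (13.218,60.737) → (155.923,67.120) → (42.479,83.965).

; Generated by LaserGRBL
G21
G90
G00 X214.494 Y18.872
M3 S815
G1 X152.738 Y65.403 F739
G1 X153.623 Y80.460 F739
G1 X135.724 Y66.256 F739
G1 X106.846 Y51.194 F739
M5
G00 X6.601 Y36.235
M3 S815
G1 X54.291 Y53.826 F739
G1 X117.495 Y56.619 F739
G1 X216.970 Y16.503 F739
G1 X155.481 Y17.281 F739
M5
G00 X157.753 Y35.231
M3 S815
G1 X42.288 Y39.903 F739
G1 X181.326 Y75.551 F739
G1 X13.218 Y60.737 F739
G1 X155.923 Y67.120 F739
G1 X42.479 Y83.965 F739
M5
G00 X0.000 Y0.000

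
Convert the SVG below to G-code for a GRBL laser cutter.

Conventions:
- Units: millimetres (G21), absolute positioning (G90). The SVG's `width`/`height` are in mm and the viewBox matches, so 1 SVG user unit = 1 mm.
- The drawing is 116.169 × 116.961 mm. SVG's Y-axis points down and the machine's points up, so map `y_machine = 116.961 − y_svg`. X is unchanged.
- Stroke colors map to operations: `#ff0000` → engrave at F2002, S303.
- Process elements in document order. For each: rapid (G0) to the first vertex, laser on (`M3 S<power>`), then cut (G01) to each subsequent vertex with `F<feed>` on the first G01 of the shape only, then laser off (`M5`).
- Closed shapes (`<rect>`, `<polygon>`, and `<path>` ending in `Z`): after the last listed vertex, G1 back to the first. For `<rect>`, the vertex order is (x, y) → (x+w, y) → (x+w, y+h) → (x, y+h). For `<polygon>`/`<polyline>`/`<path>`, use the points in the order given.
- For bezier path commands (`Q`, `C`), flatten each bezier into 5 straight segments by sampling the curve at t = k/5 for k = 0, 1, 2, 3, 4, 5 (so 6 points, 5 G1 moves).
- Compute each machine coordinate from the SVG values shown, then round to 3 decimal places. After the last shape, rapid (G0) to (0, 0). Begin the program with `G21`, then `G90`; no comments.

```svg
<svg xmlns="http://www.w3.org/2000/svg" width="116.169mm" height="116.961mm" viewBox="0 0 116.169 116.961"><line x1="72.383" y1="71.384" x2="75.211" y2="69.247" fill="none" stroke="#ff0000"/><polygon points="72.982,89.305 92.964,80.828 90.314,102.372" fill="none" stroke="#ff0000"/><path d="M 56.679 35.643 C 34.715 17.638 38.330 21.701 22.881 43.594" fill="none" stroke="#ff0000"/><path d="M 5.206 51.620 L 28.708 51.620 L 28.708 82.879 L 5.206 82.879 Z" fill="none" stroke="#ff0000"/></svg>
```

G21
G90
G0 X72.383 Y45.577
M3 S303
G01 X75.211 Y47.714 F2002
M5
G0 X72.982 Y27.656
M3 S303
G01 X92.964 Y36.133 F2002
G01 X90.314 Y14.589
G01 X72.982 Y27.656
M5
G0 X56.679 Y81.318
M3 S303
G01 X46.213 Y89.507 F2002
G01 X39.743 Y92.603
G01 X35.126 Y90.809
G01 X30.220 Y84.329
G01 X22.881 Y73.367
M5
G0 X5.206 Y65.341
M3 S303
G01 X28.708 Y65.341 F2002
G01 X28.708 Y34.082
G01 X5.206 Y34.082
G01 X5.206 Y65.341
M5
G0 X0.000 Y0.000

1 u = 1 mm; y_m = 116.961 − y.

[1] `<line>` line segment, #ff0000→engrave S303 F2002: (72.383,45.577) → (75.211,47.714)

[2] `<polygon>` regular polygon, #ff0000→engrave S303 F2002: (72.982,27.656) → (92.964,36.133) → (90.314,14.589) → (72.982,27.656) (closed)

[3] `<path>` cubic bezier, #ff0000→engrave S303 F2002: (56.679,81.318) → (46.213,89.507) → (39.743,92.603) → (35.126,90.809) → (30.220,84.329) → (22.881,73.367)

[4] `<path>` rectangle, #ff0000→engrave S303 F2002: (5.206,65.341) → (28.708,65.341) → (28.708,34.082) → (5.206,34.082) → (5.206,65.341) (closed)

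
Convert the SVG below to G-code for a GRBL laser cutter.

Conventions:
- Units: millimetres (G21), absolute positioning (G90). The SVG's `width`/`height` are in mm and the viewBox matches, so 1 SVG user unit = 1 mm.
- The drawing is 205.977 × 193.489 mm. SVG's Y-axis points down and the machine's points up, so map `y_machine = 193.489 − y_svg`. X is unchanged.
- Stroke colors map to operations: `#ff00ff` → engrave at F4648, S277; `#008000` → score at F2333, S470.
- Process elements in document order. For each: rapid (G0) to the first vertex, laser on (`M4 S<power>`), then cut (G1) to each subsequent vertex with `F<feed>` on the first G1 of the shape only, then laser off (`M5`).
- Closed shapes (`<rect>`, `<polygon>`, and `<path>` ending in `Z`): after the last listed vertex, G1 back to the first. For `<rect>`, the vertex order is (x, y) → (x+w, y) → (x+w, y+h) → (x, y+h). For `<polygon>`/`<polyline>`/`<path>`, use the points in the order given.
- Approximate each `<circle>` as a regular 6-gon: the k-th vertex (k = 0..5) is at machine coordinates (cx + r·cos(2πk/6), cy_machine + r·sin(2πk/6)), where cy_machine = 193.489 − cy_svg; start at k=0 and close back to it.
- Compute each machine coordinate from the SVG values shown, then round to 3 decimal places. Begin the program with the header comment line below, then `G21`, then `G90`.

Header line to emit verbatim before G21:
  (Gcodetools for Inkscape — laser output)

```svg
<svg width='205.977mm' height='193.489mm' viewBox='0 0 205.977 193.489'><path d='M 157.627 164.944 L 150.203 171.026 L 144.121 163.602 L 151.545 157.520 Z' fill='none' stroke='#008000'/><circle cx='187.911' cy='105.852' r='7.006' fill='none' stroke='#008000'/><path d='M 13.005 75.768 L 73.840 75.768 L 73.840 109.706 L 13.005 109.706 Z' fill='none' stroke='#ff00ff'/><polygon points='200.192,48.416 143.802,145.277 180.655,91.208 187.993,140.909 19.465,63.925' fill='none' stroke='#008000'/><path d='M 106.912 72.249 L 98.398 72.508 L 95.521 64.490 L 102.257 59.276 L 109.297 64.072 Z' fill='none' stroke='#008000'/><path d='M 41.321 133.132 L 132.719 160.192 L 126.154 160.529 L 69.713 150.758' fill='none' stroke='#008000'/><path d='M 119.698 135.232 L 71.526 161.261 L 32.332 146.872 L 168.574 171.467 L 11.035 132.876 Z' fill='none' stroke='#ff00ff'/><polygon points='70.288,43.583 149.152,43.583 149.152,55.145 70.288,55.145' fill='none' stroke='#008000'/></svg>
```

(Gcodetools for Inkscape — laser output)
G21
G90
G0 X157.627 Y28.545
M4 S470
G1 X150.203 Y22.463 F2333
G1 X144.121 Y29.887
G1 X151.545 Y35.969
G1 X157.627 Y28.545
M5
G0 X194.917 Y87.637
M4 S470
G1 X191.414 Y93.704 F2333
G1 X184.408 Y93.704
G1 X180.905 Y87.637
G1 X184.408 Y81.570
G1 X191.414 Y81.570
G1 X194.917 Y87.637
M5
G0 X13.005 Y117.721
M4 S277
G1 X73.840 Y117.721 F4648
G1 X73.840 Y83.783
G1 X13.005 Y83.783
G1 X13.005 Y117.721
M5
G0 X200.192 Y145.073
M4 S470
G1 X143.802 Y48.212 F2333
G1 X180.655 Y102.281
G1 X187.993 Y52.580
G1 X19.465 Y129.564
G1 X200.192 Y145.073
M5
G0 X106.912 Y121.240
M4 S470
G1 X98.398 Y120.981 F2333
G1 X95.521 Y128.999
G1 X102.257 Y134.213
G1 X109.297 Y129.417
G1 X106.912 Y121.240
M5
G0 X41.321 Y60.357
M4 S470
G1 X132.719 Y33.297 F2333
G1 X126.154 Y32.960
G1 X69.713 Y42.731
M5
G0 X119.698 Y58.257
M4 S277
G1 X71.526 Y32.228 F4648
G1 X32.332 Y46.617
G1 X168.574 Y22.022
G1 X11.035 Y60.613
G1 X119.698 Y58.257
M5
G0 X70.288 Y149.906
M4 S470
G1 X149.152 Y149.906 F2333
G1 X149.152 Y138.344
G1 X70.288 Y138.344
G1 X70.288 Y149.906
M5

viewBox `0 0 205.977 193.489` with mm width/height → 1 unit = 1 mm. Flip: y_m = 193.489 − y_svg.

**Shape 1** — `<path>` regular polygon, stroke `#008000` → score (S470, F2333). Machine vertices: (157.627,28.545) → (150.203,22.463) → (144.121,29.887) → (151.545,35.969) → (157.627,28.545). Closed: final G1 returns to the first vertex.

**Shape 2** — `<circle>` circle, stroke `#008000` → score (S470, F2333). Machine vertices: (194.917,87.637) → (191.414,93.704) → (184.408,93.704) → (180.905,87.637) → (184.408,81.570) → (191.414,81.570) → (194.917,87.637). Closed: final G1 returns to the first vertex.

**Shape 3** — `<path>` rectangle, stroke `#ff00ff` → engrave (S277, F4648). Machine vertices: (13.005,117.721) → (73.840,117.721) → (73.840,83.783) → (13.005,83.783) → (13.005,117.721). Closed: final G1 returns to the first vertex.

**Shape 4** — `<polygon>` closed polygon, stroke `#008000` → score (S470, F2333). Machine vertices: (200.192,145.073) → (143.802,48.212) → (180.655,102.281) → (187.993,52.580) → (19.465,129.564) → (200.192,145.073). Closed: final G1 returns to the first vertex.

**Shape 5** — `<path>` regular polygon, stroke `#008000` → score (S470, F2333). Machine vertices: (106.912,121.240) → (98.398,120.981) → (95.521,128.999) → (102.257,134.213) → (109.297,129.417) → (106.912,121.240). Closed: final G1 returns to the first vertex.

**Shape 6** — `<path>` open polyline, stroke `#008000` → score (S470, F2333). Machine vertices: (41.321,60.357) → (132.719,33.297) → (126.154,32.960) → (69.713,42.731). Open path.

**Shape 7** — `<path>` closed polygon, stroke `#ff00ff` → engrave (S277, F4648). Machine vertices: (119.698,58.257) → (71.526,32.228) → (32.332,46.617) → (168.574,22.022) → (11.035,60.613) → (119.698,58.257). Closed: final G1 returns to the first vertex.

**Shape 8** — `<polygon>` rectangle, stroke `#008000` → score (S470, F2333). Machine vertices: (70.288,149.906) → (149.152,149.906) → (149.152,138.344) → (70.288,138.344) → (70.288,149.906). Closed: final G1 returns to the first vertex.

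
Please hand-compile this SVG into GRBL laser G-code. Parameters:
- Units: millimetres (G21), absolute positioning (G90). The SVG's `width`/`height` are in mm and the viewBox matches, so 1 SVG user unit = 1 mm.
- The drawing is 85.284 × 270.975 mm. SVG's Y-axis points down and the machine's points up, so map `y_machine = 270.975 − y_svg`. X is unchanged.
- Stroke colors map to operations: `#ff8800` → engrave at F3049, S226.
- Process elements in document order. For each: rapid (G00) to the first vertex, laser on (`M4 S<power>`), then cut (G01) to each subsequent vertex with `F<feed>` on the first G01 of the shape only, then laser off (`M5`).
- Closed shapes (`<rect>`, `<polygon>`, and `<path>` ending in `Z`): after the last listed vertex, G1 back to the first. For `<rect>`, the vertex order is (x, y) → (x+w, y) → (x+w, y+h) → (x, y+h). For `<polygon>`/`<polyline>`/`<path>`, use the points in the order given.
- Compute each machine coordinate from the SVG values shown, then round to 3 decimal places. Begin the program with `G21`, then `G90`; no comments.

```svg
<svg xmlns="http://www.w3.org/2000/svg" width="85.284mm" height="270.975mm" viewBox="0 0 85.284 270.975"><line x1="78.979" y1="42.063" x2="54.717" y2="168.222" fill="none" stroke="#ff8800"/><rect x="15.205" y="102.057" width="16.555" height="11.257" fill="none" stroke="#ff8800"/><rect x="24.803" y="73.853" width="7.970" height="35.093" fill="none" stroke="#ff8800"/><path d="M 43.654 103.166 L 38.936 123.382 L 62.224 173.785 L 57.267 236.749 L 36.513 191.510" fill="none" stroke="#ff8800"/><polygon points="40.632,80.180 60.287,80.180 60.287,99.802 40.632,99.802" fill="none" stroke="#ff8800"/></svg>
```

G21
G90
G00 X78.979 Y228.912
M4 S226
G01 X54.717 Y102.753 F3049
M5
G00 X15.205 Y168.918
M4 S226
G01 X31.760 Y168.918 F3049
G01 X31.760 Y157.661
G01 X15.205 Y157.661
G01 X15.205 Y168.918
M5
G00 X24.803 Y197.122
M4 S226
G01 X32.773 Y197.122 F3049
G01 X32.773 Y162.029
G01 X24.803 Y162.029
G01 X24.803 Y197.122
M5
G00 X43.654 Y167.809
M4 S226
G01 X38.936 Y147.593 F3049
G01 X62.224 Y97.190
G01 X57.267 Y34.226
G01 X36.513 Y79.465
M5
G00 X40.632 Y190.795
M4 S226
G01 X60.287 Y190.795 F3049
G01 X60.287 Y171.173
G01 X40.632 Y171.173
G01 X40.632 Y190.795
M5

Since the viewBox matches the mm dimensions, user units are millimetres directly. The only transform is the Y-flip y_m = 270.975 − y_svg.

Shape 1 is a line segment drawn with `<line>`. Its stroke #ff8800 means engrave at S226, F3049. After flipping Y the toolpath is (78.979,228.912) → (54.717,102.753).

Shape 2 is a rectangle drawn with `<rect>`. Its stroke #ff8800 means engrave at S226, F3049. After flipping Y the toolpath is (15.205,168.918) → (31.760,168.918) → (31.760,157.661) → (15.205,157.661) → (15.205,168.918), returning to the start.

Shape 3 is a rectangle drawn with `<rect>`. Its stroke #ff8800 means engrave at S226, F3049. After flipping Y the toolpath is (24.803,197.122) → (32.773,197.122) → (32.773,162.029) → (24.803,162.029) → (24.803,197.122), returning to the start.

Shape 4 is a open polyline drawn with `<path>`. Its stroke #ff8800 means engrave at S226, F3049. After flipping Y the toolpath is (43.654,167.809) → (38.936,147.593) → (62.224,97.190) → (57.267,34.226) → (36.513,79.465).

Shape 5 is a rectangle drawn with `<polygon>`. Its stroke #ff8800 means engrave at S226, F3049. After flipping Y the toolpath is (40.632,190.795) → (60.287,190.795) → (60.287,171.173) → (40.632,171.173) → (40.632,190.795), returning to the start.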